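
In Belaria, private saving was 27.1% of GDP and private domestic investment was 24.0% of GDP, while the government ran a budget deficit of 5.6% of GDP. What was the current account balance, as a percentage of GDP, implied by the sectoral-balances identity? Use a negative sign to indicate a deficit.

By the sectoral-balances identity, CA = (S_private - I) + (T - G).
Private balance = 27.1 - 24.0 = 3.1
Government balance (T - G) = -5.6
CA = 3.1 + (-5.6) = -2.5

-2.5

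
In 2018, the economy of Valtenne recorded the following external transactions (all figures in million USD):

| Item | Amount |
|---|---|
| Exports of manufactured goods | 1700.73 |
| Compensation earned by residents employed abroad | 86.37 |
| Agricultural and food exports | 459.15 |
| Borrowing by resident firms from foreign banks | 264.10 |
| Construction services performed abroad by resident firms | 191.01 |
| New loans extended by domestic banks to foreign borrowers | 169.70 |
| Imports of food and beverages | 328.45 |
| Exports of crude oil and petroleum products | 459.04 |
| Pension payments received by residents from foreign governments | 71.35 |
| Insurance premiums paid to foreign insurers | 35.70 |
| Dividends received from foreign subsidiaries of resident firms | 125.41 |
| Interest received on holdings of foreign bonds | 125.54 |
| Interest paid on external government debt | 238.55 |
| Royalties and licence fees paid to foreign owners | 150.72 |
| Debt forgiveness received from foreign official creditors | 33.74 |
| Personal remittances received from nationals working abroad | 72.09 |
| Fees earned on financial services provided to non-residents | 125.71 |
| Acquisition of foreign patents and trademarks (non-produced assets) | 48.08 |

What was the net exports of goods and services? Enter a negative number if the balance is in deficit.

2420.77

Goods: -328.45 + 459.04 + 1700.73 + 459.15 = 2290.47
Services: 125.71 + 191.01 - 35.70 - 150.72 = 130.30
Trade balance = 2290.47 + 130.30 = 2420.77
(Excluded from the trade balance — primary income: compensation earned by residents employed abroad 86.37, dividends received from foreign subsidiaries of resident firms 125.41, interest received on holdings of foreign bonds 125.54, interest paid on external government debt 238.55; financial account: borrowing by resident firms from foreign banks 264.10, new loans extended by domestic banks to foreign borrowers 169.70; secondary income: pension payments received by residents from foreign governments 71.35, personal remittances received from nationals working abroad 72.09; capital account: debt forgiveness received from foreign official creditors 33.74, acquisition of foreign patents and trademarks (non-produced assets) 48.08.)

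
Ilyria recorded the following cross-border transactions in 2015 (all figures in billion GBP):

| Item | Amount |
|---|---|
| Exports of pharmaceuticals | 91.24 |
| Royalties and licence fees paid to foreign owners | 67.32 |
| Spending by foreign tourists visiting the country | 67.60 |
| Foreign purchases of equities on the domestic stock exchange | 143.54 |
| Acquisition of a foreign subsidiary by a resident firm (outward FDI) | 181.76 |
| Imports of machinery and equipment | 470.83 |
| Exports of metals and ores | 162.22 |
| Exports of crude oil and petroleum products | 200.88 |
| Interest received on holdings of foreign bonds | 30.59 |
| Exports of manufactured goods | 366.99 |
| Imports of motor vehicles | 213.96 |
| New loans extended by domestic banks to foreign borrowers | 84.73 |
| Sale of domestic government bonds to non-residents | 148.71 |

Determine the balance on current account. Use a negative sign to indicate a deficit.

Goods: -470.83 + 91.24 + 162.22 + 200.88 + 366.99 - 213.96 = 136.54
Services: 67.60 - 67.32 = 0.28
Primary income: 30.59
Current account = 136.54 + 0.28 + 30.59 = 167.41
(Excluded from the current account — financial account: foreign purchases of equities on the domestic stock exchange 143.54, acquisition of a foreign subsidiary by a resident firm (outward FDI) 181.76, new loans extended by domestic banks to foreign borrowers 84.73, sale of domestic government bonds to non-residents 148.71.)

167.41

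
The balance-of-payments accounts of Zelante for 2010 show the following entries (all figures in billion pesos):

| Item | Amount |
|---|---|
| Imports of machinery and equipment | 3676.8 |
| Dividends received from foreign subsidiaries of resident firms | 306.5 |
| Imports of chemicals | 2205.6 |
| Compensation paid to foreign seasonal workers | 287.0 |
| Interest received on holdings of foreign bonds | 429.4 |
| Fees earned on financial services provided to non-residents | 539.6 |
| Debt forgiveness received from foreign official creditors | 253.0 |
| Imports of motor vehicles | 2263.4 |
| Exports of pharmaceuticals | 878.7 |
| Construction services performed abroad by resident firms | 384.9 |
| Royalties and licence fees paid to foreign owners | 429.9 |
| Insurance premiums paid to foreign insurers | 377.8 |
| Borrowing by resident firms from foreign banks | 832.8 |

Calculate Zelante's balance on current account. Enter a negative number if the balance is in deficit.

-6701.4

Goods: -3676.8 - 2263.4 + 878.7 - 2205.6 = -7267.1
Services: -429.9 + 539.6 - 377.8 + 384.9 = 116.8
Primary income: 306.5 - 287.0 + 429.4 = 448.9
Current account = (-7267.1) + 116.8 + 448.9 = -6701.4
(Excluded from the current account — capital account: debt forgiveness received from foreign official creditors 253.0; financial account: borrowing by resident firms from foreign banks 832.8.)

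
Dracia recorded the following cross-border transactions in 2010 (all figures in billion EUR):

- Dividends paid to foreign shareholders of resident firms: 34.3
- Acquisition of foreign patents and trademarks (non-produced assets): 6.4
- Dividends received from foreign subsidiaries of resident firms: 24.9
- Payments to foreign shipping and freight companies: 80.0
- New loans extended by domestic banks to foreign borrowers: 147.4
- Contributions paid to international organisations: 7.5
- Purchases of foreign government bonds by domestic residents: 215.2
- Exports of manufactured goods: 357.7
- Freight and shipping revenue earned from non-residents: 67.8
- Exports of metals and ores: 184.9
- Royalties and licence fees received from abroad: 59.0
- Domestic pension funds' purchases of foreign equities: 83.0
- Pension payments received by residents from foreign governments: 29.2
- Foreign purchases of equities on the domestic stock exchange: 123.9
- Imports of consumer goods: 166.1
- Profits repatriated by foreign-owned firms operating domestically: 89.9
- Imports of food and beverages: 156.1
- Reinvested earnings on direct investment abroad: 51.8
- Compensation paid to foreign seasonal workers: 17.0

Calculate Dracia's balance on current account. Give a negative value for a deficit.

224.4

Goods: 184.9 + 357.7 - 156.1 - 166.1 = 220.4
Services: 59.0 - 80.0 + 67.8 = 46.8
Primary income: -34.3 + 51.8 + 24.9 - 17.0 - 89.9 = -64.5
Secondary income: 29.2 - 7.5 = 21.7
Current account = 220.4 + 46.8 + (-64.5) + 21.7 = 224.4
(Excluded from the current account — capital account: acquisition of foreign patents and trademarks (non-produced assets) 6.4; financial account: new loans extended by domestic banks to foreign borrowers 147.4, purchases of foreign government bonds by domestic residents 215.2, domestic pension funds' purchases of foreign equities 83.0, foreign purchases of equities on the domestic stock exchange 123.9.)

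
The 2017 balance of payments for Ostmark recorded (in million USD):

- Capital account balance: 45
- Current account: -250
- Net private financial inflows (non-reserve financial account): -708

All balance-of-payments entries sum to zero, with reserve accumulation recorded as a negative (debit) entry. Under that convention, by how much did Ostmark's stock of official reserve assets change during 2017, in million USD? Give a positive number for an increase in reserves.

Official reserve transactions balance = -((-250) + 45 + (-708)) = 913
An accumulation of reserves is recorded as a debit (negative entry), so the change in the stock of reserves is the negative of that balance.
Change in official reserves = -(913) = -913

-913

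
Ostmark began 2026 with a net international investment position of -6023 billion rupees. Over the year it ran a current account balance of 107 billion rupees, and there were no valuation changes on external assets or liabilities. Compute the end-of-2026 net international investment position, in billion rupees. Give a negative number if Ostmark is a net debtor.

With no valuation effects, change in NIIP = current account = 107
End-of-year NIIP = -6023 + 107 = -5916

-5916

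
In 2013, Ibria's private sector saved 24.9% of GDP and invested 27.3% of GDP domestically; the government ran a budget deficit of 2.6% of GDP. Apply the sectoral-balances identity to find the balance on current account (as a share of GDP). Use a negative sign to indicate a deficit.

-5.0

By the sectoral-balances identity, CA = (S_private - I) + (T - G).
Private balance = 24.9 - 27.3 = -2.4
Government balance (T - G) = -2.6
CA = -2.4 + (-2.6) = -5.0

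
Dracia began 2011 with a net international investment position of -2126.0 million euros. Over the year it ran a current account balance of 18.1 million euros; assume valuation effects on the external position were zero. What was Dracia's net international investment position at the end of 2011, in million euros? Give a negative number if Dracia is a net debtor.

-2107.9

With no valuation effects, change in NIIP = current account = 18.1
End-of-year NIIP = -2126.0 + 18.1 = -2107.9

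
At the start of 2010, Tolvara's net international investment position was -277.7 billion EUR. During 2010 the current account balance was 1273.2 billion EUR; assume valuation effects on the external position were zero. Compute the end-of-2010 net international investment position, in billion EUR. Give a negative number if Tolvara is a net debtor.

995.5

With no valuation effects, change in NIIP = current account = 1273.2
End-of-year NIIP = -277.7 + 1273.2 = 995.5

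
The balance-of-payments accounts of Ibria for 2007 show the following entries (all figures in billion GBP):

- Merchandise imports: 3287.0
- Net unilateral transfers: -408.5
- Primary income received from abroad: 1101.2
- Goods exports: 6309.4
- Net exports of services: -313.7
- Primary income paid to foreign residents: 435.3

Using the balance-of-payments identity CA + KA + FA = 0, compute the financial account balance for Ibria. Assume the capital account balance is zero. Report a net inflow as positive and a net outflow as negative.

-2966.1

Goods balance = 6309.4 - 3287.0 = 3022.4
Services balance = -313.7
Trade balance (goods + services) = 3022.4 + (-313.7) = 2708.7
Net primary income = 1101.2 - 435.3 = 665.9
Net secondary income = -408.5
Current account = 2708.7 + 665.9 + (-408.5) = 2966.1
Financial account = -(2966.1) = -2966.1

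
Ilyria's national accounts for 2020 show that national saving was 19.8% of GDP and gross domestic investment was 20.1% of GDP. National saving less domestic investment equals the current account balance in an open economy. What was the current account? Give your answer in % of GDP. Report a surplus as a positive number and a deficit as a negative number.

-0.3

CA = S - I = 19.8 - 20.1 = -0.3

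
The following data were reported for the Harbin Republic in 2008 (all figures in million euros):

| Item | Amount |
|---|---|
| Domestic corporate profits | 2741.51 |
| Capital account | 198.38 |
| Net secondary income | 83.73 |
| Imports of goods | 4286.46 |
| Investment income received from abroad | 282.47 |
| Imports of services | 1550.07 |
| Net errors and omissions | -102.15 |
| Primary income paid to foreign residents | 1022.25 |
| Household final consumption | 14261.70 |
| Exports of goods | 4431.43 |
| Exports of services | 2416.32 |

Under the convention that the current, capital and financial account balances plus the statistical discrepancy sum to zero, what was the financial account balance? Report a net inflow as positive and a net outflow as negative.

Goods balance = 4431.43 - 4286.46 = 144.97
Services balance = 2416.32 - 1550.07 = 866.25
Trade balance (goods + services) = 144.97 + 866.25 = 1011.22
Net primary income = 282.47 - 1022.25 = -739.78
Net secondary income = 83.73
Current account = 1011.22 + (-739.78) + 83.73 = 355.17
Financial account = -(355.17 + 198.38 + (-102.15)) = -451.40

-451.40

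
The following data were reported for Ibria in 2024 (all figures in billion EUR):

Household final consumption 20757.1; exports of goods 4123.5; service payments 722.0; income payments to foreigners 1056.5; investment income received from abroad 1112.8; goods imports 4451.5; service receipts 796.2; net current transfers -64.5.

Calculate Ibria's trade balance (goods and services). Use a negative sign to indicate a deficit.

Goods balance = 4123.5 - 4451.5 = -328.0
Services balance = 796.2 - 722.0 = 74.2
Trade balance (goods + services) = -328.0 + 74.2 = -253.8

-253.8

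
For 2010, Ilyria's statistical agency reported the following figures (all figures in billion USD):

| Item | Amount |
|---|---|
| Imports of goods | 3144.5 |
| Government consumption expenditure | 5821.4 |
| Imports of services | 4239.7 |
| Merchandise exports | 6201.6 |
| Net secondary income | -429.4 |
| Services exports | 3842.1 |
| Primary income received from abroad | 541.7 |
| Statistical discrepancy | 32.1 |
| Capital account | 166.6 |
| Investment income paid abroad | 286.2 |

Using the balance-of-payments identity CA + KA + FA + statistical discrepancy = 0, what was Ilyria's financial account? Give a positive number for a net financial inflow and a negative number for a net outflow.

Goods balance = 6201.6 - 3144.5 = 3057.1
Services balance = 3842.1 - 4239.7 = -397.6
Trade balance (goods + services) = 3057.1 + (-397.6) = 2659.5
Net primary income = 541.7 - 286.2 = 255.5
Net secondary income = -429.4
Current account = 2659.5 + 255.5 + (-429.4) = 2485.6
Financial account = -(2485.6 + 166.6 + 32.1) = -2684.3

-2684.3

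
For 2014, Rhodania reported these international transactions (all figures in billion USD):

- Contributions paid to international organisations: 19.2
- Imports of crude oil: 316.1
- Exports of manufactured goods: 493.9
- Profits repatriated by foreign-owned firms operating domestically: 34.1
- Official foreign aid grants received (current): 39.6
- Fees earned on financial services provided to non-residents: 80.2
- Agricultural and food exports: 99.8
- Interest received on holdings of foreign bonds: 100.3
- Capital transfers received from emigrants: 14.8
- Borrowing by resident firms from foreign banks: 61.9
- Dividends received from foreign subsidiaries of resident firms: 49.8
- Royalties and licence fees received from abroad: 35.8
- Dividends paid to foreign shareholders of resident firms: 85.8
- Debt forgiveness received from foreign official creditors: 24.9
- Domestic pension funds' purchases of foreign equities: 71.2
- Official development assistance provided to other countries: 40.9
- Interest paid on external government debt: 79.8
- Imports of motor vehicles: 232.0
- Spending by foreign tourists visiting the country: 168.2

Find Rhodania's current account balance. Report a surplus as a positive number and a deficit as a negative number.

259.7

Goods: -316.1 - 232.0 + 99.8 + 493.9 = 45.6
Services: 80.2 + 35.8 + 168.2 = 284.2
Primary income: -34.1 - 85.8 + 100.3 - 79.8 + 49.8 = -49.6
Secondary income: -19.2 + 39.6 - 40.9 = -20.5
Current account = 45.6 + 284.2 + (-49.6) + (-20.5) = 259.7
(Excluded from the current account — capital account: capital transfers received from emigrants 14.8, debt forgiveness received from foreign official creditors 24.9; financial account: borrowing by resident firms from foreign banks 61.9, domestic pension funds' purchases of foreign equities 71.2.)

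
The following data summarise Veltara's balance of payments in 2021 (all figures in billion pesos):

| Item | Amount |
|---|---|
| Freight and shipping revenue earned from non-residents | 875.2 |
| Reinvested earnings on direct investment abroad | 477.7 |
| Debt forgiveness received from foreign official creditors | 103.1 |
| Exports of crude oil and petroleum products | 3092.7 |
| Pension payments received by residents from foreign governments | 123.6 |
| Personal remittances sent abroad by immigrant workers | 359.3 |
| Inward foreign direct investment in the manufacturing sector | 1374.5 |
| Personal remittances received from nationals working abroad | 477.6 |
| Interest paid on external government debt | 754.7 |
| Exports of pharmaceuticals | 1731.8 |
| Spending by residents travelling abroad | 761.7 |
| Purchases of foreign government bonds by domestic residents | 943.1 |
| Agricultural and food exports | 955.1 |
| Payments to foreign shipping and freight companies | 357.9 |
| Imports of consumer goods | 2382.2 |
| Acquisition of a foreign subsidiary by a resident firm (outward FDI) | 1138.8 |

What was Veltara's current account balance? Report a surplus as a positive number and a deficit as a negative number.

3117.9

Goods: 1731.8 + 955.1 + 3092.7 - 2382.2 = 3397.4
Services: -357.9 + 875.2 - 761.7 = -244.4
Primary income: -754.7 + 477.7 = -277.0
Secondary income: 123.6 - 359.3 + 477.6 = 241.9
Current account = 3397.4 + (-244.4) + (-277.0) + 241.9 = 3117.9
(Excluded from the current account — capital account: debt forgiveness received from foreign official creditors 103.1; financial account: inward foreign direct investment in the manufacturing sector 1374.5, purchases of foreign government bonds by domestic residents 943.1, acquisition of a foreign subsidiary by a resident firm (outward FDI) 1138.8.)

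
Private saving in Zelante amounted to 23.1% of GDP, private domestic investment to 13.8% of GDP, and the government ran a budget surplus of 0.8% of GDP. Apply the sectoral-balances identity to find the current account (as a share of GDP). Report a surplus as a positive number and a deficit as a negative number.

By the sectoral-balances identity, CA = (S_private - I) + (T - G).
Private balance = 23.1 - 13.8 = 9.3
Government balance (T - G) = 0.8
CA = 9.3 + 0.8 = 10.1

10.1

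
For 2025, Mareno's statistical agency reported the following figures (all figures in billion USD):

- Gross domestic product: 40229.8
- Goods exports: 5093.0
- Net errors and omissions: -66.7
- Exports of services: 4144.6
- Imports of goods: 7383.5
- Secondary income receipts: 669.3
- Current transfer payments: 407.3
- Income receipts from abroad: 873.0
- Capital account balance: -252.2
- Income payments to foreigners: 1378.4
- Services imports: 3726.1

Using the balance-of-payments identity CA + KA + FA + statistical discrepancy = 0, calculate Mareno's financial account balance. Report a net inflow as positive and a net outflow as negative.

Goods balance = 5093.0 - 7383.5 = -2290.5
Services balance = 4144.6 - 3726.1 = 418.5
Trade balance (goods + services) = -2290.5 + 418.5 = -1872.0
Net primary income = 873.0 - 1378.4 = -505.4
Net secondary income = 669.3 - 407.3 = 262.0
Current account = -1872.0 + (-505.4) + 262.0 = -2115.4
Financial account = -(-2115.4 + (-252.2) + (-66.7)) = 2434.3

2434.3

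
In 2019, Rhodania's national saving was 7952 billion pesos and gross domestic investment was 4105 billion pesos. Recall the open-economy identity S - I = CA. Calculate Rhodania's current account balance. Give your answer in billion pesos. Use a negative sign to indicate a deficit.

CA = S - I = 7952 - 4105 = 3847

3847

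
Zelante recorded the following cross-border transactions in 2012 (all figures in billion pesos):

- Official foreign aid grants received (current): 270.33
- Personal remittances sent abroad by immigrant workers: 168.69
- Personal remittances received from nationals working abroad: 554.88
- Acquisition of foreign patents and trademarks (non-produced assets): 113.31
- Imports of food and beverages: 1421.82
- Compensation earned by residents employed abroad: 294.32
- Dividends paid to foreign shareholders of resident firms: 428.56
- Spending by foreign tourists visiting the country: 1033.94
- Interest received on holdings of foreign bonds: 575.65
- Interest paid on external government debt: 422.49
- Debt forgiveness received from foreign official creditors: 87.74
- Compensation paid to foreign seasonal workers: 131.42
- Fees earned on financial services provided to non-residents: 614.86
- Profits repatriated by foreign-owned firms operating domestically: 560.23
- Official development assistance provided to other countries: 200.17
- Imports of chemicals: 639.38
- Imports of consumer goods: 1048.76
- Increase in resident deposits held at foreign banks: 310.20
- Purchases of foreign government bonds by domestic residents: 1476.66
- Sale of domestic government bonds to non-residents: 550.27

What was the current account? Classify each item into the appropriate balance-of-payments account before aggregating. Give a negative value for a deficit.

-1677.54

Goods: -639.38 - 1048.76 - 1421.82 = -3109.96
Services: 614.86 + 1033.94 = 1648.80
Primary income: 575.65 + 294.32 - 560.23 - 422.49 - 428.56 - 131.42 = -672.73
Secondary income: 270.33 - 200.17 + 554.88 - 168.69 = 456.35
Current account = (-3109.96) + 1648.80 + (-672.73) + 456.35 = -1677.54
(Excluded from the current account — capital account: acquisition of foreign patents and trademarks (non-produced assets) 113.31, debt forgiveness received from foreign official creditors 87.74; financial account: increase in resident deposits held at foreign banks 310.20, purchases of foreign government bonds by domestic residents 1476.66, sale of domestic government bonds to non-residents 550.27.)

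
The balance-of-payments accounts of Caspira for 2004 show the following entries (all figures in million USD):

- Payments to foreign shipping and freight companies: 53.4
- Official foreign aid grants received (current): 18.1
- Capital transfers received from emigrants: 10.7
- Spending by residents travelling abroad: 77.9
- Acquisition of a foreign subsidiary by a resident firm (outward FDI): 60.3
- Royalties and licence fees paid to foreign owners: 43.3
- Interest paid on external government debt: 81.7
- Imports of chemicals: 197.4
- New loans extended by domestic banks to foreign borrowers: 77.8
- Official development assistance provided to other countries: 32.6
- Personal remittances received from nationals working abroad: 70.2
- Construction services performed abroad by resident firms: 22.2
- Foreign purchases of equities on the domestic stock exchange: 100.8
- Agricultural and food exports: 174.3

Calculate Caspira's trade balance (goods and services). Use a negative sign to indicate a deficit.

-175.5

Goods: -197.4 + 174.3 = -23.1
Services: -53.4 - 77.9 + 22.2 - 43.3 = -152.4
Trade balance = -23.1 + (-152.4) = -175.5
(Excluded from the trade balance — secondary income: official foreign aid grants received (current) 18.1, official development assistance provided to other countries 32.6, personal remittances received from nationals working abroad 70.2; capital account: capital transfers received from emigrants 10.7; financial account: acquisition of a foreign subsidiary by a resident firm (outward FDI) 60.3, new loans extended by domestic banks to foreign borrowers 77.8, foreign purchases of equities on the domestic stock exchange 100.8; primary income: interest paid on external government debt 81.7.)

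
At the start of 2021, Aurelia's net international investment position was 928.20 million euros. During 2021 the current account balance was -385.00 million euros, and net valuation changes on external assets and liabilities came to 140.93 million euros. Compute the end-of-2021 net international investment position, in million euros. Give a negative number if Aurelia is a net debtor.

Change in NIIP = current account + net valuation change = -385.00 + 140.93 = -244.07
End-of-year NIIP = 928.20 + (-244.07) = 684.13

684.13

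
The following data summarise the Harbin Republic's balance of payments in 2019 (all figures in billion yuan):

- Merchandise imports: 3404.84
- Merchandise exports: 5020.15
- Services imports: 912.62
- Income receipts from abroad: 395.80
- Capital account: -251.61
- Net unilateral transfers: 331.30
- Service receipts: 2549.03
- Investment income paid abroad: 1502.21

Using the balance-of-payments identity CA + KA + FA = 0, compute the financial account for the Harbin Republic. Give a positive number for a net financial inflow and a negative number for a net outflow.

-2225.00

Goods balance = 5020.15 - 3404.84 = 1615.31
Services balance = 2549.03 - 912.62 = 1636.41
Trade balance (goods + services) = 1615.31 + 1636.41 = 3251.72
Net primary income = 395.80 - 1502.21 = -1106.41
Net secondary income = 331.30
Current account = 3251.72 + (-1106.41) + 331.30 = 2476.61
Financial account = -(2476.61 + (-251.61)) = -2225.00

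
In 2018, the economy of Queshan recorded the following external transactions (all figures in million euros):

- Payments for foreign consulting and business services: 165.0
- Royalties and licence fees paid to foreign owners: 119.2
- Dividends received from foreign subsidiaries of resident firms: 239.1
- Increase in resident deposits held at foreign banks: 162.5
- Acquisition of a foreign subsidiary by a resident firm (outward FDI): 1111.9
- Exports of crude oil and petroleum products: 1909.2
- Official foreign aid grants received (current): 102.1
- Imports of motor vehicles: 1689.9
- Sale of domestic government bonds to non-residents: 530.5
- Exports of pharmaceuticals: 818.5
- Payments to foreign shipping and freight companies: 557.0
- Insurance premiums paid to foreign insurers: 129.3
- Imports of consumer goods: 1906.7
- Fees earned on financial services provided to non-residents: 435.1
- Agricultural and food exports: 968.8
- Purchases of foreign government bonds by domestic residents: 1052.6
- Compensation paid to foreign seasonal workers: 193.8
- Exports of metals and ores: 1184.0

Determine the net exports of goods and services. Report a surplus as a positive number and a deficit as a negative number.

748.5

Goods: 1909.2 + 1184.0 - 1906.7 + 968.8 - 1689.9 + 818.5 = 1283.9
Services: -119.2 + 435.1 - 557.0 - 165.0 - 129.3 = -535.4
Trade balance = 1283.9 + (-535.4) = 748.5
(Excluded from the trade balance — primary income: dividends received from foreign subsidiaries of resident firms 239.1, compensation paid to foreign seasonal workers 193.8; financial account: increase in resident deposits held at foreign banks 162.5, acquisition of a foreign subsidiary by a resident firm (outward FDI) 1111.9, sale of domestic government bonds to non-residents 530.5, purchases of foreign government bonds by domestic residents 1052.6; secondary income: official foreign aid grants received (current) 102.1.)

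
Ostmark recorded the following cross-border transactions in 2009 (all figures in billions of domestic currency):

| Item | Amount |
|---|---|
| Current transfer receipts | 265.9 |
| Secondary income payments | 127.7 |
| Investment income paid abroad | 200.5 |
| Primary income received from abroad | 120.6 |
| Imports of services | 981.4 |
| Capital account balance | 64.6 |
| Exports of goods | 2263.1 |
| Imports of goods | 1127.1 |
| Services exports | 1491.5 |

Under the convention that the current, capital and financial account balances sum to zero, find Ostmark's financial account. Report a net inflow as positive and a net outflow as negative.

-1769.0

Goods balance = 2263.1 - 1127.1 = 1136.0
Services balance = 1491.5 - 981.4 = 510.1
Trade balance (goods + services) = 1136.0 + 510.1 = 1646.1
Net primary income = 120.6 - 200.5 = -79.9
Net secondary income = 265.9 - 127.7 = 138.2
Current account = 1646.1 + (-79.9) + 138.2 = 1704.4
Financial account = -(1704.4 + 64.6) = -1769.0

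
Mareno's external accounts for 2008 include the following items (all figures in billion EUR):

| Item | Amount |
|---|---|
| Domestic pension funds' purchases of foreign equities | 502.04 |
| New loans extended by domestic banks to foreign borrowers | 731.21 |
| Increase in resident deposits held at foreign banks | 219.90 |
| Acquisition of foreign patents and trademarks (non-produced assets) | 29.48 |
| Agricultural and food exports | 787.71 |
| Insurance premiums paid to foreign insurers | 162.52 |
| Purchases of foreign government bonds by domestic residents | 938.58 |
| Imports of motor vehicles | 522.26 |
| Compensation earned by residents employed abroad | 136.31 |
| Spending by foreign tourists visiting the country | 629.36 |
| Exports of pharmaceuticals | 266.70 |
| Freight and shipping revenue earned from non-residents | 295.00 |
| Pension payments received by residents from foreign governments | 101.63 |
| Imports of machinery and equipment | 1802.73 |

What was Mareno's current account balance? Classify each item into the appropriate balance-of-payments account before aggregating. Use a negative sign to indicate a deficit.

-270.80

Goods: -1802.73 - 522.26 + 787.71 + 266.70 = -1270.58
Services: 295.00 - 162.52 + 629.36 = 761.84
Primary income: 136.31
Secondary income: 101.63
Current account = (-1270.58) + 761.84 + 136.31 + 101.63 = -270.80
(Excluded from the current account — financial account: domestic pension funds' purchases of foreign equities 502.04, new loans extended by domestic banks to foreign borrowers 731.21, increase in resident deposits held at foreign banks 219.90, purchases of foreign government bonds by domestic residents 938.58; capital account: acquisition of foreign patents and trademarks (non-produced assets) 29.48.)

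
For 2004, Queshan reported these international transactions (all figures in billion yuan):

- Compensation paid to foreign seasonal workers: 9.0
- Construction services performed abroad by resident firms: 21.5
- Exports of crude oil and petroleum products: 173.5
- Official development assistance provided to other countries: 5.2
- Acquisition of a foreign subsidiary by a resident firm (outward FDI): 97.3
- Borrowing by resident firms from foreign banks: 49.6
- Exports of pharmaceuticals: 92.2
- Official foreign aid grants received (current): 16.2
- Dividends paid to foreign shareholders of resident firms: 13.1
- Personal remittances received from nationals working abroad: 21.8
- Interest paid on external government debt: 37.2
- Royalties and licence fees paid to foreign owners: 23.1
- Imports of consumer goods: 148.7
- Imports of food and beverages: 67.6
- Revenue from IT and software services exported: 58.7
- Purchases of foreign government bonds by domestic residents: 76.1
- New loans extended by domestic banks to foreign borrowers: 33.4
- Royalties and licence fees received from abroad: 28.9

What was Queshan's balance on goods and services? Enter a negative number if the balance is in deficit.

135.4

Goods: 92.2 - 67.6 - 148.7 + 173.5 = 49.4
Services: 28.9 + 21.5 - 23.1 + 58.7 = 86.0
Trade balance = 49.4 + 86.0 = 135.4
(Excluded from the trade balance — primary income: compensation paid to foreign seasonal workers 9.0, dividends paid to foreign shareholders of resident firms 13.1, interest paid on external government debt 37.2; secondary income: official development assistance provided to other countries 5.2, official foreign aid grants received (current) 16.2, personal remittances received from nationals working abroad 21.8; financial account: acquisition of a foreign subsidiary by a resident firm (outward FDI) 97.3, borrowing by resident firms from foreign banks 49.6, purchases of foreign government bonds by domestic residents 76.1, new loans extended by domestic banks to foreign borrowers 33.4.)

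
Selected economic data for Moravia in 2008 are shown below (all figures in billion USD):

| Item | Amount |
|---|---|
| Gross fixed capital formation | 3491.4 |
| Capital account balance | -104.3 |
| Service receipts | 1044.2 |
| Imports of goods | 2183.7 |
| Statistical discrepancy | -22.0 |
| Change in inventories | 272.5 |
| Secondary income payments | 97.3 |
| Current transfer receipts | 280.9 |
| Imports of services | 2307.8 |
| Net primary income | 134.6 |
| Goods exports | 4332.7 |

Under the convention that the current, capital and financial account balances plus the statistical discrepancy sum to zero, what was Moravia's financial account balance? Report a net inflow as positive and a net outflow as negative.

Goods balance = 4332.7 - 2183.7 = 2149.0
Services balance = 1044.2 - 2307.8 = -1263.6
Trade balance (goods + services) = 2149.0 + (-1263.6) = 885.4
Net primary income = 134.6
Net secondary income = 280.9 - 97.3 = 183.6
Current account = 885.4 + 134.6 + 183.6 = 1203.6
Financial account = -(1203.6 + (-104.3) + (-22.0)) = -1077.3

-1077.3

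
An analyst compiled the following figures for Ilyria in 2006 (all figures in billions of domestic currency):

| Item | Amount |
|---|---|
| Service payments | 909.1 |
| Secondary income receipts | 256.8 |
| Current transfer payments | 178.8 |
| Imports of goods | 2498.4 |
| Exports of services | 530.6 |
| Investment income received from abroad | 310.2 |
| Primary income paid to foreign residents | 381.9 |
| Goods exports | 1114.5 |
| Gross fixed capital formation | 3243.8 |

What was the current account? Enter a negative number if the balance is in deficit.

Goods balance = 1114.5 - 2498.4 = -1383.9
Services balance = 530.6 - 909.1 = -378.5
Trade balance (goods + services) = -1383.9 + (-378.5) = -1762.4
Net primary income = 310.2 - 381.9 = -71.7
Net secondary income = 256.8 - 178.8 = 78.0
Current account = -1762.4 + (-71.7) + 78.0 = -1756.1

-1756.1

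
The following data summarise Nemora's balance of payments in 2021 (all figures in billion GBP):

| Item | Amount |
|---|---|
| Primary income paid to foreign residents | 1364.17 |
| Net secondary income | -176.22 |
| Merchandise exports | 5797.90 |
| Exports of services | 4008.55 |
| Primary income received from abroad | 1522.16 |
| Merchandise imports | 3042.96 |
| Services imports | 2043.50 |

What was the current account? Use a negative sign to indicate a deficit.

4701.76

Goods balance = 5797.90 - 3042.96 = 2754.94
Services balance = 4008.55 - 2043.50 = 1965.05
Trade balance (goods + services) = 2754.94 + 1965.05 = 4719.99
Net primary income = 1522.16 - 1364.17 = 157.99
Net secondary income = -176.22
Current account = 4719.99 + 157.99 + (-176.22) = 4701.76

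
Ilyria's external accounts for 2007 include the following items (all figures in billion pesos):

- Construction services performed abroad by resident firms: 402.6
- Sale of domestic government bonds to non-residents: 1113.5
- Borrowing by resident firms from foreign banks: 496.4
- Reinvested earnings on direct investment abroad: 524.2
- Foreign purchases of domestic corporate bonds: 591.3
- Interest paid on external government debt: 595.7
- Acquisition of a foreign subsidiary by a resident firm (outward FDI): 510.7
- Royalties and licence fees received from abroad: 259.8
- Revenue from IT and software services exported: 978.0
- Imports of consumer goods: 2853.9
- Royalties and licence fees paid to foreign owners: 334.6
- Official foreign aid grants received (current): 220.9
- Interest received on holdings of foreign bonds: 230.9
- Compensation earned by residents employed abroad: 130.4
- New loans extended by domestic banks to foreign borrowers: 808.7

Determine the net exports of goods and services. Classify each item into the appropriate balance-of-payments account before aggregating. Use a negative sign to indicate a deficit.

-1548.1

Goods: -2853.9
Services: 259.8 - 334.6 + 402.6 + 978.0 = 1305.8
Trade balance = -2853.9 + 1305.8 = -1548.1
(Excluded from the trade balance — financial account: sale of domestic government bonds to non-residents 1113.5, borrowing by resident firms from foreign banks 496.4, foreign purchases of domestic corporate bonds 591.3, acquisition of a foreign subsidiary by a resident firm (outward FDI) 510.7, new loans extended by domestic banks to foreign borrowers 808.7; primary income: reinvested earnings on direct investment abroad 524.2, interest paid on external government debt 595.7, interest received on holdings of foreign bonds 230.9, compensation earned by residents employed abroad 130.4; secondary income: official foreign aid grants received (current) 220.9.)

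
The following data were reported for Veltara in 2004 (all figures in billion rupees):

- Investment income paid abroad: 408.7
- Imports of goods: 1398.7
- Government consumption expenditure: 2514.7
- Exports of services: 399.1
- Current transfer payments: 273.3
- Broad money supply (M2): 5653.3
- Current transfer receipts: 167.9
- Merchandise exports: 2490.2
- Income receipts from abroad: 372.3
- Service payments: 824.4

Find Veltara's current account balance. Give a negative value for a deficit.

524.4

Goods balance = 2490.2 - 1398.7 = 1091.5
Services balance = 399.1 - 824.4 = -425.3
Trade balance (goods + services) = 1091.5 + (-425.3) = 666.2
Net primary income = 372.3 - 408.7 = -36.4
Net secondary income = 167.9 - 273.3 = -105.4
Current account = 666.2 + (-36.4) + (-105.4) = 524.4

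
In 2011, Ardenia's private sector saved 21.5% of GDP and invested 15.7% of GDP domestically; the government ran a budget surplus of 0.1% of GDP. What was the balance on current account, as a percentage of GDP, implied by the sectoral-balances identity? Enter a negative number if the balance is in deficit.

5.9

By the sectoral-balances identity, CA = (S_private - I) + (T - G).
Private balance = 21.5 - 15.7 = 5.8
Government balance (T - G) = 0.1
CA = 5.8 + 0.1 = 5.9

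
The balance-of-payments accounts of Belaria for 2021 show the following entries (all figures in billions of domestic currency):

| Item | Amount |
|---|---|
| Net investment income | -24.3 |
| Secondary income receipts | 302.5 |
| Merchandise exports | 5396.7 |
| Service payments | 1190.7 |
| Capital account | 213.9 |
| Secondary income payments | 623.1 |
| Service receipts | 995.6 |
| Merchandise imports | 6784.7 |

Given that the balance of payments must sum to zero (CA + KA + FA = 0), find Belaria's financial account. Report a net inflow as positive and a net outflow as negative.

Goods balance = 5396.7 - 6784.7 = -1388.0
Services balance = 995.6 - 1190.7 = -195.1
Trade balance (goods + services) = -1388.0 + (-195.1) = -1583.1
Net primary income = -24.3
Net secondary income = 302.5 - 623.1 = -320.6
Current account = -1583.1 + (-24.3) + (-320.6) = -1928.0
Financial account = -(-1928.0 + 213.9) = 1714.1

1714.1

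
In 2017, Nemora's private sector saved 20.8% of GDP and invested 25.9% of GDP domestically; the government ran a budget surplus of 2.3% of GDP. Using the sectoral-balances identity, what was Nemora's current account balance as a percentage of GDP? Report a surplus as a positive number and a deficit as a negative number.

By the sectoral-balances identity, CA = (S_private - I) + (T - G).
Private balance = 20.8 - 25.9 = -5.1
Government balance (T - G) = 2.3
CA = -5.1 + 2.3 = -2.8

-2.8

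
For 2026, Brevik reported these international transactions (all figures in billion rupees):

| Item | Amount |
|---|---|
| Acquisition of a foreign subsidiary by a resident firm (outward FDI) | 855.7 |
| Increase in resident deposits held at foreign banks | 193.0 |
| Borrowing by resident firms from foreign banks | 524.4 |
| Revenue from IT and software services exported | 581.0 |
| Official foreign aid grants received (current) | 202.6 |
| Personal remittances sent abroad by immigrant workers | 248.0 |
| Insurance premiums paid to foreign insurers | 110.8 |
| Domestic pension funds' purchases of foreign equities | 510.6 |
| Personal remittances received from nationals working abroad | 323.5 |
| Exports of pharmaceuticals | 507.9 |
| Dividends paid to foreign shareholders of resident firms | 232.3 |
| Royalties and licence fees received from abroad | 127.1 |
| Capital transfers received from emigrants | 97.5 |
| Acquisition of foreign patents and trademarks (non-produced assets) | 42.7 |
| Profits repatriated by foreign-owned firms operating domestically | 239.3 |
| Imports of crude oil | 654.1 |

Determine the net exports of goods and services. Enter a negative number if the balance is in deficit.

Goods: -654.1 + 507.9 = -146.2
Services: 581.0 - 110.8 + 127.1 = 597.3
Trade balance = -146.2 + 597.3 = 451.1
(Excluded from the trade balance — financial account: acquisition of a foreign subsidiary by a resident firm (outward FDI) 855.7, increase in resident deposits held at foreign banks 193.0, borrowing by resident firms from foreign banks 524.4, domestic pension funds' purchases of foreign equities 510.6; secondary income: official foreign aid grants received (current) 202.6, personal remittances sent abroad by immigrant workers 248.0, personal remittances received from nationals working abroad 323.5; primary income: dividends paid to foreign shareholders of resident firms 232.3, profits repatriated by foreign-owned firms operating domestically 239.3; capital account: capital transfers received from emigrants 97.5, acquisition of foreign patents and trademarks (non-produced assets) 42.7.)

451.1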